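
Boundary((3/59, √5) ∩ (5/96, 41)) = {5/96, √5}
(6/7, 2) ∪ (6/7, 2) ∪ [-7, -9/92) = [-7, -9/92) ∪ (6/7, 2)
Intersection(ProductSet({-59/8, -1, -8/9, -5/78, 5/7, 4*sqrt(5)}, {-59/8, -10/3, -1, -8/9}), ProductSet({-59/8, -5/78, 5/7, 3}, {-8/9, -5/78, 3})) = ProductSet({-59/8, -5/78, 5/7}, {-8/9})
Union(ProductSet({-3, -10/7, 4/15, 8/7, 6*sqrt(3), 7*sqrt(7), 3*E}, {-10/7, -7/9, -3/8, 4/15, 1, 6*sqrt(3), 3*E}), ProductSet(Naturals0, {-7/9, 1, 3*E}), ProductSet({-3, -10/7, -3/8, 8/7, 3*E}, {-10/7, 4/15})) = Union(ProductSet({-3, -10/7, -3/8, 8/7, 3*E}, {-10/7, 4/15}), ProductSet({-3, -10/7, 4/15, 8/7, 6*sqrt(3), 7*sqrt(7), 3*E}, {-10/7, -7/9, -3/8, 4/15, 1, 6*sqrt(3), 3*E}), ProductSet(Naturals0, {-7/9, 1, 3*E}))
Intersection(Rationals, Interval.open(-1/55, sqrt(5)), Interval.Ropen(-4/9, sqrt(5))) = Intersection(Interval.open(-1/55, sqrt(5)), Rationals)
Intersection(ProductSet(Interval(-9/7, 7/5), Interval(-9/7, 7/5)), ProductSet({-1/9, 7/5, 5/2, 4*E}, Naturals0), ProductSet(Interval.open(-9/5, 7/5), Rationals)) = ProductSet({-1/9}, Range(0, 2, 1))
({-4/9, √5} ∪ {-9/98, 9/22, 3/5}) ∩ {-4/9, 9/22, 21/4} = {-4/9, 9/22}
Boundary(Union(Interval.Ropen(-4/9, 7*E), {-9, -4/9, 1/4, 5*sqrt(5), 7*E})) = {-9, -4/9, 7*E}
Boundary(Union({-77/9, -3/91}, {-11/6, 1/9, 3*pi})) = {-77/9, -11/6, -3/91, 1/9, 3*pi}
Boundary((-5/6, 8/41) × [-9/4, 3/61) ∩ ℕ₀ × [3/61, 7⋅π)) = ∅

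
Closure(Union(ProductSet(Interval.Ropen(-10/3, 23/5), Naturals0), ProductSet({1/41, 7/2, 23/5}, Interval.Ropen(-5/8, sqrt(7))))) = Union(ProductSet({1/41, 7/2, 23/5}, Interval(-5/8, sqrt(7))), ProductSet(Interval(-10/3, 23/5), Naturals0))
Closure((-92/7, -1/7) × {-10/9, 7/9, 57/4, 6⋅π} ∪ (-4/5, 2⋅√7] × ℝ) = ([-4/5, 2⋅√7] × ℝ) ∪ ([-92/7, -1/7) × {-10/9, 7/9, 57/4, 6⋅π})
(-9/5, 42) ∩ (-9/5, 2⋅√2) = (-9/5, 2⋅√2)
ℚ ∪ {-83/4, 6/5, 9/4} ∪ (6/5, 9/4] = ℚ ∪ [6/5, 9/4]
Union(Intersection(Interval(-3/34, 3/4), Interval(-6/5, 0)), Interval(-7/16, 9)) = Interval(-7/16, 9)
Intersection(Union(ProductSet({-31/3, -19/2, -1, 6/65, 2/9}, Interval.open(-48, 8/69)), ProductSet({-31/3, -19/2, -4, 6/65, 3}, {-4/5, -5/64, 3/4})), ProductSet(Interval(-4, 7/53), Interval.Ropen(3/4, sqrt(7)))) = ProductSet({-4, 6/65}, {3/4})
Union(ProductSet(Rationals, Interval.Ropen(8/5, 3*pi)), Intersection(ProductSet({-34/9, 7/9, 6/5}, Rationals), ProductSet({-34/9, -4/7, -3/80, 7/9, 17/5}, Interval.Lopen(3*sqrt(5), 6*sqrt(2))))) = ProductSet(Rationals, Interval.Ropen(8/5, 3*pi))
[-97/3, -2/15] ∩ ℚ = ℚ ∩ [-97/3, -2/15]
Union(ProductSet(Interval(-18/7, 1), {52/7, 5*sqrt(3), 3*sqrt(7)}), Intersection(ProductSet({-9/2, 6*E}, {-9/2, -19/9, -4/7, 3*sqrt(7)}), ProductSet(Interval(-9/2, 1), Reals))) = Union(ProductSet({-9/2}, {-9/2, -19/9, -4/7, 3*sqrt(7)}), ProductSet(Interval(-18/7, 1), {52/7, 5*sqrt(3), 3*sqrt(7)}))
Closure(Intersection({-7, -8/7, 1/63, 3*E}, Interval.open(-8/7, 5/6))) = {1/63}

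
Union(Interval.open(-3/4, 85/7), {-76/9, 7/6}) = Union({-76/9}, Interval.open(-3/4, 85/7))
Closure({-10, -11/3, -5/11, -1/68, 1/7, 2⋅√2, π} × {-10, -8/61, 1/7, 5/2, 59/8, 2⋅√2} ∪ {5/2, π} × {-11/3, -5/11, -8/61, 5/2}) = ({5/2, π} × {-11/3, -5/11, -8/61, 5/2}) ∪ ({-10, -11/3, -5/11, -1/68, 1/7, 2⋅√2, π} × {-10, -8/61, 1/7, 5/2, 59/8, 2⋅√2})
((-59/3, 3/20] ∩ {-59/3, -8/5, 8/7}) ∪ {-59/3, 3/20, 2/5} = {-59/3, -8/5, 3/20, 2/5}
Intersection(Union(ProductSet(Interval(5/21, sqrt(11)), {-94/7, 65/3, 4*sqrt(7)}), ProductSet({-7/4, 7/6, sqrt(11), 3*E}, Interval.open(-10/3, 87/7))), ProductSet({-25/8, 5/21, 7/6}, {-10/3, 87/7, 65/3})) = ProductSet({5/21, 7/6}, {65/3})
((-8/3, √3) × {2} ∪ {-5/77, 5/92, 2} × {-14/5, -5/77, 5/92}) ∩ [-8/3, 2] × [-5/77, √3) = {-5/77, 5/92, 2} × {-5/77, 5/92}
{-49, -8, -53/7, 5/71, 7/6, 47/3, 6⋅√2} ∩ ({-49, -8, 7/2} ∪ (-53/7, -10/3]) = {-49, -8}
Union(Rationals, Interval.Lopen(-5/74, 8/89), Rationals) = Union(Interval(-5/74, 8/89), Rationals)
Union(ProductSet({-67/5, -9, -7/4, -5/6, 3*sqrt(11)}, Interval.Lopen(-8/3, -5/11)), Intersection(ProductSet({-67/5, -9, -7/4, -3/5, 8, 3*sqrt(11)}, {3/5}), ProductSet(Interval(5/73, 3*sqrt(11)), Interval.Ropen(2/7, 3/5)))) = ProductSet({-67/5, -9, -7/4, -5/6, 3*sqrt(11)}, Interval.Lopen(-8/3, -5/11))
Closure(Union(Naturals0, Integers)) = Integers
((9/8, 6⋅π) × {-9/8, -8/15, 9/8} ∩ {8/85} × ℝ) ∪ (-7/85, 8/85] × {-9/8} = (-7/85, 8/85] × {-9/8}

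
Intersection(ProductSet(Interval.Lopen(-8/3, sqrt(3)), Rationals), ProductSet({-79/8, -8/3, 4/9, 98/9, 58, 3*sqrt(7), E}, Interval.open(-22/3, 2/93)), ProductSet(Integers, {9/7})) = EmptySet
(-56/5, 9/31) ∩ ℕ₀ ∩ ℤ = {0}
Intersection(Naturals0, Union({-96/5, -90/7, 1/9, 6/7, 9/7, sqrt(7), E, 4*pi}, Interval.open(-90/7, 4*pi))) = Range(0, 13, 1)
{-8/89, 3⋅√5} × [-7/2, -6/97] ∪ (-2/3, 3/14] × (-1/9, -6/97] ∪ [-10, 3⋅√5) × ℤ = ([-10, 3⋅√5) × ℤ) ∪ ((-2/3, 3/14] × (-1/9, -6/97]) ∪ ({-8/89, 3⋅√5} × [-7/2, -6/97])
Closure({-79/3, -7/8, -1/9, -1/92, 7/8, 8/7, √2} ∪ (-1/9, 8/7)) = {-79/3, -7/8, √2} ∪ [-1/9, 8/7]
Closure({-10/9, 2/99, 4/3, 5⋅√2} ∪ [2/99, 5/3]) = {-10/9, 5⋅√2} ∪ [2/99, 5/3]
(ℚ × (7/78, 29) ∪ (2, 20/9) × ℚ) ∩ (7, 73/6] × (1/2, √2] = (ℚ ∩ (7, 73/6]) × (1/2, √2]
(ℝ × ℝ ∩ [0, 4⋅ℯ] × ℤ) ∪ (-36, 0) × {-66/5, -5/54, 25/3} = ([0, 4⋅ℯ] × ℤ) ∪ ((-36, 0) × {-66/5, -5/54, 25/3})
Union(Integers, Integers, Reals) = Reals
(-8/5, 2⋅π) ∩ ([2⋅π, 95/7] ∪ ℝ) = (-8/5, 2⋅π)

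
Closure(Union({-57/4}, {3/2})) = {-57/4, 3/2}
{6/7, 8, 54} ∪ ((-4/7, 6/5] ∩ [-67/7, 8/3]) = (-4/7, 6/5] ∪ {8, 54}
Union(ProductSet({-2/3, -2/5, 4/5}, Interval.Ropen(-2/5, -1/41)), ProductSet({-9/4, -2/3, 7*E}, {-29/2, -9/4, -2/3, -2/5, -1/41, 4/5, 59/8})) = Union(ProductSet({-9/4, -2/3, 7*E}, {-29/2, -9/4, -2/3, -2/5, -1/41, 4/5, 59/8}), ProductSet({-2/3, -2/5, 4/5}, Interval.Ropen(-2/5, -1/41)))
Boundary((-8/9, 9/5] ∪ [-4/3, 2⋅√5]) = {-4/3, 2⋅√5}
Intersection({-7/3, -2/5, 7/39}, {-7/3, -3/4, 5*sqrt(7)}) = {-7/3}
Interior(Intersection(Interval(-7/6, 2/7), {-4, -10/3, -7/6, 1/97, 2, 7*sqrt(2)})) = EmptySet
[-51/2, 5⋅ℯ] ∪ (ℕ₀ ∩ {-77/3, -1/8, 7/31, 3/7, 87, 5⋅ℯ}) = [-51/2, 5⋅ℯ] ∪ {87}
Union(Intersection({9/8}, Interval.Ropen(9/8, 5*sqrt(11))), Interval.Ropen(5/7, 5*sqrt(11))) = Interval.Ropen(5/7, 5*sqrt(11))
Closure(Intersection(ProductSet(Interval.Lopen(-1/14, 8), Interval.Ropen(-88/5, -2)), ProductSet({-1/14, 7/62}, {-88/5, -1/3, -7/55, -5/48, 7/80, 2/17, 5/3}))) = ProductSet({7/62}, {-88/5})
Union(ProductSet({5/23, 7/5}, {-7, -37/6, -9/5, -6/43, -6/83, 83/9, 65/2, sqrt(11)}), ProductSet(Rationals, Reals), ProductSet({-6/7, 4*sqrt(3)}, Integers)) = Union(ProductSet({-6/7, 4*sqrt(3)}, Integers), ProductSet(Rationals, Reals))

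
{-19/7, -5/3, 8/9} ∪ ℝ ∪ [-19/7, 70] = (-∞, ∞)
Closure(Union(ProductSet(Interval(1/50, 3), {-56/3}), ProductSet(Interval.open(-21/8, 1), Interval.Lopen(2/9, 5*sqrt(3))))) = Union(ProductSet({-21/8, 1}, Interval(2/9, 5*sqrt(3))), ProductSet(Interval(-21/8, 1), {2/9, 5*sqrt(3)}), ProductSet(Interval.open(-21/8, 1), Interval.Lopen(2/9, 5*sqrt(3))), ProductSet(Interval(1/50, 3), {-56/3}))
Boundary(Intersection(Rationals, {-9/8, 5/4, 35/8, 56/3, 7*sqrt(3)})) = {-9/8, 5/4, 35/8, 56/3}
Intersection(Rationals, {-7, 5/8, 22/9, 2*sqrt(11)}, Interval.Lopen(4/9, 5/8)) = {5/8}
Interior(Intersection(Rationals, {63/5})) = EmptySet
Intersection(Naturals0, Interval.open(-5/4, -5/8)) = EmptySet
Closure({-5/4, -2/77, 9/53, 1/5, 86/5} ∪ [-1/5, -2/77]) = {-5/4, 9/53, 1/5, 86/5} ∪ [-1/5, -2/77]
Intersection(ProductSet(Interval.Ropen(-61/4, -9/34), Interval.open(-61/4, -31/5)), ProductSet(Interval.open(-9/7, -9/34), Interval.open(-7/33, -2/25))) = EmptySet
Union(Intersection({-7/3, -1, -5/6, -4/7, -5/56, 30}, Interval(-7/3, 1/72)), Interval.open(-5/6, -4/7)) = Union({-7/3, -1, -5/56}, Interval(-5/6, -4/7))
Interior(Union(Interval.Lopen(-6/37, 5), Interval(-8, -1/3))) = Union(Interval.open(-8, -1/3), Interval.open(-6/37, 5))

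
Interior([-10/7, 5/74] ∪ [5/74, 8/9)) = (-10/7, 8/9)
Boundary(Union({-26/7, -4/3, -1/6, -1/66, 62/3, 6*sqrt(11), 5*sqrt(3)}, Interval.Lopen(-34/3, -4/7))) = {-34/3, -4/7, -1/6, -1/66, 62/3, 6*sqrt(11), 5*sqrt(3)}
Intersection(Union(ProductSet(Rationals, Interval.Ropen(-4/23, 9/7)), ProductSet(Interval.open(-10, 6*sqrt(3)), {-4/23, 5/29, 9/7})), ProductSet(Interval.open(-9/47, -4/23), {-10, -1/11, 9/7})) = Union(ProductSet(Intersection(Interval.open(-9/47, -4/23), Rationals), {-1/11}), ProductSet(Interval.open(-9/47, -4/23), {9/7}))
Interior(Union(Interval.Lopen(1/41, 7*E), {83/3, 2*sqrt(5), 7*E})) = Interval.open(1/41, 7*E)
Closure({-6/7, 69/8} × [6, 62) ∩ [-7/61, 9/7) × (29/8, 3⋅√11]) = ∅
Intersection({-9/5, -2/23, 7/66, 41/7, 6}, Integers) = {6}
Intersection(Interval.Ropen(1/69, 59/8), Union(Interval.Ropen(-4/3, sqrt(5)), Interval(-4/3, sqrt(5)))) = Interval(1/69, sqrt(5))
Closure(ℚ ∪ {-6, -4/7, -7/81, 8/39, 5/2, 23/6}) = ℝ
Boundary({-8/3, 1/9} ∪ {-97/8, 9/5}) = {-97/8, -8/3, 1/9, 9/5}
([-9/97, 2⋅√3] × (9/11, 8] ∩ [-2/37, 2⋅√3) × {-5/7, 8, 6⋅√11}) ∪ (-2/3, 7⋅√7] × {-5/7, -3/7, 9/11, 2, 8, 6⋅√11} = (-2/3, 7⋅√7] × {-5/7, -3/7, 9/11, 2, 8, 6⋅√11}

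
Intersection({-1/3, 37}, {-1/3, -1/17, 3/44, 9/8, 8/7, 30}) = {-1/3}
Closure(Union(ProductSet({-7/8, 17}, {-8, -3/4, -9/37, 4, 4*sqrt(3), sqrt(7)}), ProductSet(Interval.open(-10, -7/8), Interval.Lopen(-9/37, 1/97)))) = Union(ProductSet({-10, -7/8}, Interval(-9/37, 1/97)), ProductSet({-7/8, 17}, {-8, -3/4, -9/37, 4, 4*sqrt(3), sqrt(7)}), ProductSet(Interval(-10, -7/8), {-9/37, 1/97}), ProductSet(Interval.open(-10, -7/8), Interval.Lopen(-9/37, 1/97)))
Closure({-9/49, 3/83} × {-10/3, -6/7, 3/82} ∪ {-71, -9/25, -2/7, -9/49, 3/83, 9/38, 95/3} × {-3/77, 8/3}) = ({-9/49, 3/83} × {-10/3, -6/7, 3/82}) ∪ ({-71, -9/25, -2/7, -9/49, 3/83, 9/38, 95/3} × {-3/77, 8/3})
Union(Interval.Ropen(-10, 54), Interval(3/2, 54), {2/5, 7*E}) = Interval(-10, 54)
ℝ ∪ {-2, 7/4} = ℝ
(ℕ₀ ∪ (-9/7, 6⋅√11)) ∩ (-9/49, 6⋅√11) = (-9/49, 6⋅√11) ∪ {0, 1, …, 19}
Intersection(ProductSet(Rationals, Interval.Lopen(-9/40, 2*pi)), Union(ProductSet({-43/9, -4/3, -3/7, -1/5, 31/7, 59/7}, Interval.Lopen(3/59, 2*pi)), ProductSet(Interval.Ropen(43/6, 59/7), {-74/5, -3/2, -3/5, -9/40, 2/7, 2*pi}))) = Union(ProductSet({-43/9, -4/3, -3/7, -1/5, 31/7, 59/7}, Interval.Lopen(3/59, 2*pi)), ProductSet(Intersection(Interval.Ropen(43/6, 59/7), Rationals), {2/7, 2*pi}))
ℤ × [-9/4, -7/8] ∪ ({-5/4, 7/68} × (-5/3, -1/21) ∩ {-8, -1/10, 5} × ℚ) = ℤ × [-9/4, -7/8]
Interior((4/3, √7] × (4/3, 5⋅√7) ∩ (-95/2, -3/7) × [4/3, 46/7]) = ∅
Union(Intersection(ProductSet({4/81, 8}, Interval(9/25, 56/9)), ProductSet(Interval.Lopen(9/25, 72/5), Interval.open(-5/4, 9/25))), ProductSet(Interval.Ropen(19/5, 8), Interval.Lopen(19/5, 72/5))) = ProductSet(Interval.Ropen(19/5, 8), Interval.Lopen(19/5, 72/5))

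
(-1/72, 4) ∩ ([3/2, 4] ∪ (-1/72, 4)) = (-1/72, 4)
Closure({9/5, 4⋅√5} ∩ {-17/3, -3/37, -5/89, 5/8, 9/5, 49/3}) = {9/5}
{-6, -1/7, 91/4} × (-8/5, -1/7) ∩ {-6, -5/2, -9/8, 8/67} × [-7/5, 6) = {-6} × [-7/5, -1/7)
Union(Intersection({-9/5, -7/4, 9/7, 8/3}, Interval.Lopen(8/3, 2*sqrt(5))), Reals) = Reals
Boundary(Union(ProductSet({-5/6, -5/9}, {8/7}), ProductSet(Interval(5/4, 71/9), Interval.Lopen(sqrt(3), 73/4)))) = Union(ProductSet({-5/6, -5/9}, {8/7}), ProductSet({5/4, 71/9}, Interval(sqrt(3), 73/4)), ProductSet(Interval(5/4, 71/9), {73/4, sqrt(3)}))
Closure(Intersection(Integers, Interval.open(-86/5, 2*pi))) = Range(-17, 7, 1)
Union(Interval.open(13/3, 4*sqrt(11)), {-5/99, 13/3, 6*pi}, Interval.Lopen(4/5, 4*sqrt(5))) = Union({-5/99, 6*pi}, Interval.open(4/5, 4*sqrt(11)))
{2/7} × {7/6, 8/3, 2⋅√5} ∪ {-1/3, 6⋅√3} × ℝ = ({-1/3, 6⋅√3} × ℝ) ∪ ({2/7} × {7/6, 8/3, 2⋅√5})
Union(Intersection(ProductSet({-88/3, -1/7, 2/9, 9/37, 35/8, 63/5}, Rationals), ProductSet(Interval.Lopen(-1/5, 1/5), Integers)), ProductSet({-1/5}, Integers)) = ProductSet({-1/5, -1/7}, Integers)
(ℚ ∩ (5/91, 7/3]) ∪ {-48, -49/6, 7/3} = {-48, -49/6} ∪ (ℚ ∩ (5/91, 7/3])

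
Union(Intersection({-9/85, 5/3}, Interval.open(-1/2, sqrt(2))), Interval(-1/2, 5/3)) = Interval(-1/2, 5/3)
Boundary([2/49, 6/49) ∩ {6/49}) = ∅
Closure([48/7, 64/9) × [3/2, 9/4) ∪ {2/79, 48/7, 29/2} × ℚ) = ({48/7, 64/9} × [3/2, 9/4]) ∪ ([48/7, 64/9] × {3/2, 9/4}) ∪ ([48/7, 64/9) × [3/2, 9/4)) ∪ ({2/79, 48/7, 29/2} × (ℚ ∪ (-∞, ∞)))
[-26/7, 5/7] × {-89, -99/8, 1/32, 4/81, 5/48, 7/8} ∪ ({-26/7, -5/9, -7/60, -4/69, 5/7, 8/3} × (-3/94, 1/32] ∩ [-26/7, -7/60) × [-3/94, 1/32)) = ({-26/7, -5/9} × (-3/94, 1/32)) ∪ ([-26/7, 5/7] × {-89, -99/8, 1/32, 4/81, 5/48, 7/8})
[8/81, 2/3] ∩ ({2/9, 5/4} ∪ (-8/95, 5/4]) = [8/81, 2/3]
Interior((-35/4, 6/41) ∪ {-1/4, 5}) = (-35/4, 6/41)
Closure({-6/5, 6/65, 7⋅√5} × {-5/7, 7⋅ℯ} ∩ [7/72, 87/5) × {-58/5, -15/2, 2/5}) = ∅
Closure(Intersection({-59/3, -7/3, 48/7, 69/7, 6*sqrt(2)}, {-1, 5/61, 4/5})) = EmptySet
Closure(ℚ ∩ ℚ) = ℝ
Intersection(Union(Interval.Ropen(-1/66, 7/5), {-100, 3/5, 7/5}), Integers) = Union({-100}, Range(0, 2, 1))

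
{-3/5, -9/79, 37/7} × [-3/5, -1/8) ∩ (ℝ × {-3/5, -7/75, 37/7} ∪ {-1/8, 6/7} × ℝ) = {-3/5, -9/79, 37/7} × {-3/5}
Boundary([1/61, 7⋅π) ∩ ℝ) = {1/61, 7⋅π}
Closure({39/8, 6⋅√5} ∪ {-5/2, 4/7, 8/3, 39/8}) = {-5/2, 4/7, 8/3, 39/8, 6⋅√5}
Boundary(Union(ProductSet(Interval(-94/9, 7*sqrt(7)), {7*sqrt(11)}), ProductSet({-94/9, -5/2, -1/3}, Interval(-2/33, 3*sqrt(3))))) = Union(ProductSet({-94/9, -5/2, -1/3}, Interval(-2/33, 3*sqrt(3))), ProductSet(Interval(-94/9, 7*sqrt(7)), {7*sqrt(11)}))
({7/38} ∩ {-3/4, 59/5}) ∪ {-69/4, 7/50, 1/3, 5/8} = {-69/4, 7/50, 1/3, 5/8}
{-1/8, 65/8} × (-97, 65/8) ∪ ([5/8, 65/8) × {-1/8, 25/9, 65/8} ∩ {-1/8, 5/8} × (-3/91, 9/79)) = {-1/8, 65/8} × (-97, 65/8)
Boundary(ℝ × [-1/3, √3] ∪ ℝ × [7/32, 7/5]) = ℝ × {-1/3, √3}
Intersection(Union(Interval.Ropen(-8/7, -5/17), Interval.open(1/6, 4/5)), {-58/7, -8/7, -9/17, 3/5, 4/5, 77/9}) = {-8/7, -9/17, 3/5}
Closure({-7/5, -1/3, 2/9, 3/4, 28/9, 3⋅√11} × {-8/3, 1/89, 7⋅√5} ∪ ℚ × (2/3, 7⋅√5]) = (ℝ × [2/3, 7⋅√5]) ∪ ({-7/5, -1/3, 2/9, 3/4, 28/9, 3⋅√11} × {-8/3, 1/89, 7⋅√5})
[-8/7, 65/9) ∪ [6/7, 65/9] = [-8/7, 65/9]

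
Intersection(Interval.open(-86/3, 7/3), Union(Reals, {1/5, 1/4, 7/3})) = Interval.open(-86/3, 7/3)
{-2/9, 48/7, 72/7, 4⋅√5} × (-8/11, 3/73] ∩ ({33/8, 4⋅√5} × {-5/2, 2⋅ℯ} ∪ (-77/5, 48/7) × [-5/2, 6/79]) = {-2/9} × (-8/11, 3/73]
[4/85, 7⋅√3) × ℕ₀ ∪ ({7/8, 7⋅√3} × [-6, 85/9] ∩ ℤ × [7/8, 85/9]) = [4/85, 7⋅√3) × ℕ₀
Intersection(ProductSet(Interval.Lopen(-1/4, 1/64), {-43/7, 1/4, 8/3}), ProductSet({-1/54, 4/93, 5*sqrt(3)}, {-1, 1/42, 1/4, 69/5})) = ProductSet({-1/54}, {1/4})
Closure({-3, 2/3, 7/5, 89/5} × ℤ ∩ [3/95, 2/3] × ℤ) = {2/3} × ℤ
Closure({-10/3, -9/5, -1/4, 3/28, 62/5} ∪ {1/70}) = {-10/3, -9/5, -1/4, 1/70, 3/28, 62/5}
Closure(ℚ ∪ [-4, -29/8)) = ℚ ∪ (-∞, ∞)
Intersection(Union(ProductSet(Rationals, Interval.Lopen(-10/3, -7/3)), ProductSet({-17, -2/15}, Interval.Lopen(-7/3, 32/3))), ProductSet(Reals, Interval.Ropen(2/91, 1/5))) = ProductSet({-17, -2/15}, Interval.Ropen(2/91, 1/5))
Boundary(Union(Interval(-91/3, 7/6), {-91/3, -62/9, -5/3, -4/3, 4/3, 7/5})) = {-91/3, 7/6, 4/3, 7/5}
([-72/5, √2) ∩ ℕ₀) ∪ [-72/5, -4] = [-72/5, -4] ∪ {0, 1}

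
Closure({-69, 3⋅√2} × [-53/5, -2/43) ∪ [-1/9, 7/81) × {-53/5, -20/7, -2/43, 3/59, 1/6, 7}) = ({-69, 3⋅√2} × [-53/5, -2/43]) ∪ ([-1/9, 7/81] × {-53/5, -20/7, -2/43, 3/59, 1/6, 7})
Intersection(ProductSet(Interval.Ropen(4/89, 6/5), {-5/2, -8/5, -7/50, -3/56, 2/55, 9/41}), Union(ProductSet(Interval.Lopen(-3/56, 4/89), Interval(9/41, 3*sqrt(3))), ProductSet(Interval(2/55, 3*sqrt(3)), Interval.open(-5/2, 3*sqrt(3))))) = ProductSet(Interval.Ropen(4/89, 6/5), {-8/5, -7/50, -3/56, 2/55, 9/41})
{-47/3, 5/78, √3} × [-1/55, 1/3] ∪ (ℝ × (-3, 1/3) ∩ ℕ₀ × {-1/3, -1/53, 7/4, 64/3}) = (ℕ₀ × {-1/3, -1/53}) ∪ ({-47/3, 5/78, √3} × [-1/55, 1/3])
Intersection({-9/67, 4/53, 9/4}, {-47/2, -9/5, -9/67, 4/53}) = {-9/67, 4/53}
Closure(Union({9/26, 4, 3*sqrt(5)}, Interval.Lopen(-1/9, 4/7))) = Union({4, 3*sqrt(5)}, Interval(-1/9, 4/7))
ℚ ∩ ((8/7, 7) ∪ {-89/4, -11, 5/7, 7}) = {-89/4, -11, 5/7} ∪ (ℚ ∩ (8/7, 7])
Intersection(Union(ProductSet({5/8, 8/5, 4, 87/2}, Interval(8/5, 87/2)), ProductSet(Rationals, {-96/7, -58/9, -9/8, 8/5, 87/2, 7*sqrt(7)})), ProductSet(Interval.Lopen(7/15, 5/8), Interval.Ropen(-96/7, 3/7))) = ProductSet(Intersection(Interval.Lopen(7/15, 5/8), Rationals), {-96/7, -58/9, -9/8})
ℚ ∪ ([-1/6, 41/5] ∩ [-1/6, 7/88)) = ℚ ∪ [-1/6, 7/88]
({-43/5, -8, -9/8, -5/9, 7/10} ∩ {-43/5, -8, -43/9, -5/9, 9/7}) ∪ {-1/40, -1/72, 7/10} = {-43/5, -8, -5/9, -1/40, -1/72, 7/10}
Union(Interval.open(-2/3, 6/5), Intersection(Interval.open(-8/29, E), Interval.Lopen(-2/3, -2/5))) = Interval.open(-2/3, 6/5)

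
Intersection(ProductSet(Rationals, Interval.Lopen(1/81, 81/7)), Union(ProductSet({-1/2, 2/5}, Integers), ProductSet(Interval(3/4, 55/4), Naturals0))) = ProductSet(Union({-1/2, 2/5}, Intersection(Interval(3/4, 55/4), Rationals)), Range(1, 12, 1))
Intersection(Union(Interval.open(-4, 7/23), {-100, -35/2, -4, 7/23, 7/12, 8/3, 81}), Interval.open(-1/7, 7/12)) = Interval.Lopen(-1/7, 7/23)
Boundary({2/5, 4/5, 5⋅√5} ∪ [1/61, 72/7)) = {1/61, 72/7, 5⋅√5}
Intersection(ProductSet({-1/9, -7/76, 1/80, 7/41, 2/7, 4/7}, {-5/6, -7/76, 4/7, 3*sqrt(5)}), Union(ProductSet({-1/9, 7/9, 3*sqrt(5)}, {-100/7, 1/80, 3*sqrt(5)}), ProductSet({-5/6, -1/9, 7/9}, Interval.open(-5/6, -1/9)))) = ProductSet({-1/9}, {3*sqrt(5)})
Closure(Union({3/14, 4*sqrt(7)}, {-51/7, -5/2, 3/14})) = {-51/7, -5/2, 3/14, 4*sqrt(7)}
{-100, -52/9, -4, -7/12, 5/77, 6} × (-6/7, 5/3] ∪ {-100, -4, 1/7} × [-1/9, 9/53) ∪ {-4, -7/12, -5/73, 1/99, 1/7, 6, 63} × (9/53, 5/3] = ({-100, -4, 1/7} × [-1/9, 9/53)) ∪ ({-100, -52/9, -4, -7/12, 5/77, 6} × (-6/7, 5/3]) ∪ ({-4, -7/12, -5/73, 1/99, 1/7, 6, 63} × (9/53, 5/3])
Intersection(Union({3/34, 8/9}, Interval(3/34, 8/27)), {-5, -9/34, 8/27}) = {8/27}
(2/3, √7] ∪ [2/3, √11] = [2/3, √11]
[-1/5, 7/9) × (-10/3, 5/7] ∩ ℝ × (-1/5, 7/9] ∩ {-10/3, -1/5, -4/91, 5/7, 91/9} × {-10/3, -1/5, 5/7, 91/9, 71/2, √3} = {-1/5, -4/91, 5/7} × {5/7}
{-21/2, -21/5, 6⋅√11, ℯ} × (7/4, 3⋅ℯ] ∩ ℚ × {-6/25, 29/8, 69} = {-21/2, -21/5} × {29/8}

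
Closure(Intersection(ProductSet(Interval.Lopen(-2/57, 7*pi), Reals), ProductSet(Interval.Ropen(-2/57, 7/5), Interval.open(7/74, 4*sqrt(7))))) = Union(ProductSet({-2/57, 7/5}, Interval(7/74, 4*sqrt(7))), ProductSet(Interval(-2/57, 7/5), {7/74, 4*sqrt(7)}), ProductSet(Interval.open(-2/57, 7/5), Interval.open(7/74, 4*sqrt(7))))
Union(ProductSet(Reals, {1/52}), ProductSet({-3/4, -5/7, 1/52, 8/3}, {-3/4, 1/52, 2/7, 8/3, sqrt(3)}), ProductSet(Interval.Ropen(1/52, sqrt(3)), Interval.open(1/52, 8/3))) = Union(ProductSet({-3/4, -5/7, 1/52, 8/3}, {-3/4, 1/52, 2/7, 8/3, sqrt(3)}), ProductSet(Interval.Ropen(1/52, sqrt(3)), Interval.open(1/52, 8/3)), ProductSet(Reals, {1/52}))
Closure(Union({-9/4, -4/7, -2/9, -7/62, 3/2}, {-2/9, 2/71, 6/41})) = {-9/4, -4/7, -2/9, -7/62, 2/71, 6/41, 3/2}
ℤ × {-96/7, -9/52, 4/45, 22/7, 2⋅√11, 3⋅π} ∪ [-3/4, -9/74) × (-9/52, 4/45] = ([-3/4, -9/74) × (-9/52, 4/45]) ∪ (ℤ × {-96/7, -9/52, 4/45, 22/7, 2⋅√11, 3⋅π})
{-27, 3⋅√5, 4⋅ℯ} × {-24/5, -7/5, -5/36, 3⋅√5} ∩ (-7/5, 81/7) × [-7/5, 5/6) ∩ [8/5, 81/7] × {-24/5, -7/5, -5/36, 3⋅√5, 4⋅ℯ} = {3⋅√5, 4⋅ℯ} × {-7/5, -5/36}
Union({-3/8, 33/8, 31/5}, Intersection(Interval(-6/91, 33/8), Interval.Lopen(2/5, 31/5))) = Union({-3/8, 31/5}, Interval.Lopen(2/5, 33/8))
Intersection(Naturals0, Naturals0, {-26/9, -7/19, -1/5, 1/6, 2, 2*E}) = {2}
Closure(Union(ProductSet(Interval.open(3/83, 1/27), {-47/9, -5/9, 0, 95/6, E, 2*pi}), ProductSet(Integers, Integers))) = Union(ProductSet(Integers, Integers), ProductSet(Interval(3/83, 1/27), {-47/9, -5/9, 0, 95/6, E, 2*pi}))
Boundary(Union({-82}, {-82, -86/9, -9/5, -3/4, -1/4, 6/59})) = {-82, -86/9, -9/5, -3/4, -1/4, 6/59}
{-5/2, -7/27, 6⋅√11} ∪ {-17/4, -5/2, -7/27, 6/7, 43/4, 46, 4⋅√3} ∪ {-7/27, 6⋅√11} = {-17/4, -5/2, -7/27, 6/7, 43/4, 46, 6⋅√11, 4⋅√3}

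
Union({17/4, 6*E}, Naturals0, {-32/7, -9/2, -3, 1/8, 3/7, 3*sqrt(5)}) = Union({-32/7, -9/2, -3, 1/8, 3/7, 17/4, 3*sqrt(5), 6*E}, Naturals0)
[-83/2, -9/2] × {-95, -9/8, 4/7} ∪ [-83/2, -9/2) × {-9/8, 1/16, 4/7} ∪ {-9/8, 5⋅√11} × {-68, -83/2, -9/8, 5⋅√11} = ([-83/2, -9/2] × {-95, -9/8, 4/7}) ∪ ([-83/2, -9/2) × {-9/8, 1/16, 4/7}) ∪ ({-9/8, 5⋅√11} × {-68, -83/2, -9/8, 5⋅√11})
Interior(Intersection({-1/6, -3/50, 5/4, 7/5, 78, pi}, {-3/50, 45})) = EmptySet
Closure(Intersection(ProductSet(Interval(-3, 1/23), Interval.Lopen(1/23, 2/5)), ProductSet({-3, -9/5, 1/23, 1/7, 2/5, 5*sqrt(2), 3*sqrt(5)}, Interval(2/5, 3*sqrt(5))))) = ProductSet({-3, -9/5, 1/23}, {2/5})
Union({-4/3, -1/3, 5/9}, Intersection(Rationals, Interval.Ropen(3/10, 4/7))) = Union({-4/3, -1/3}, Intersection(Interval.Ropen(3/10, 4/7), Rationals))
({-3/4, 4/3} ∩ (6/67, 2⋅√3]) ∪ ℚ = ℚ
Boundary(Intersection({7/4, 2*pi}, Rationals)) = {7/4}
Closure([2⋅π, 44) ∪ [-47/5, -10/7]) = [-47/5, -10/7] ∪ [2⋅π, 44]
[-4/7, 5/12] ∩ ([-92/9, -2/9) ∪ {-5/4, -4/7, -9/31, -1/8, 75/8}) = [-4/7, -2/9) ∪ {-1/8}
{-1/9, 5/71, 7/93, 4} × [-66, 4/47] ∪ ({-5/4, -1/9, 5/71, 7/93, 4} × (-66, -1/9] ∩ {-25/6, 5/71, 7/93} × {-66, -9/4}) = {-1/9, 5/71, 7/93, 4} × [-66, 4/47]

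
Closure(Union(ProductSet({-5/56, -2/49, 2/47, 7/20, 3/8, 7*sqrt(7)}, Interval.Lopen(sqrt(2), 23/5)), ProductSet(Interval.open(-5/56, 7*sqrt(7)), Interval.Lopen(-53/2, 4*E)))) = Union(ProductSet({-5/56, 7*sqrt(7)}, Interval(-53/2, 4*E)), ProductSet({-5/56, -2/49, 2/47, 7/20, 3/8, 7*sqrt(7)}, Interval.Lopen(sqrt(2), 23/5)), ProductSet(Interval(-5/56, 7*sqrt(7)), {-53/2, 4*E}), ProductSet(Interval.open(-5/56, 7*sqrt(7)), Interval.Lopen(-53/2, 4*E)))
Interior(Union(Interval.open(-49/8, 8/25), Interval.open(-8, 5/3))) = Interval.open(-8, 5/3)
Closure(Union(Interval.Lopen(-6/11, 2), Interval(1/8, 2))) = Interval(-6/11, 2)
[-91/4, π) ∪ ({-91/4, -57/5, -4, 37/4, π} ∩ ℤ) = [-91/4, π)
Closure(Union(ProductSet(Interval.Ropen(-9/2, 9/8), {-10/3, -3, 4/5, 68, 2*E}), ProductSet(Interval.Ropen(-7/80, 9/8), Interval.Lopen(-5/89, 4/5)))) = Union(ProductSet({-7/80, 9/8}, Interval(-5/89, 4/5)), ProductSet(Interval(-9/2, 9/8), {-10/3, -3, 4/5, 68, 2*E}), ProductSet(Interval(-7/80, 9/8), {-5/89, 4/5}), ProductSet(Interval.Ropen(-7/80, 9/8), Interval.Lopen(-5/89, 4/5)))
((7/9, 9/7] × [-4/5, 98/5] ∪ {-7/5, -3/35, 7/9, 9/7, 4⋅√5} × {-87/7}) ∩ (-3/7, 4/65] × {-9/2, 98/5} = ∅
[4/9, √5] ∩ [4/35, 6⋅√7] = [4/9, √5]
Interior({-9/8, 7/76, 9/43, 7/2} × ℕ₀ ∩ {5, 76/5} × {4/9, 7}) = ∅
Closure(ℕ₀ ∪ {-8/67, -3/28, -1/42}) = {-8/67, -3/28, -1/42} ∪ ℕ₀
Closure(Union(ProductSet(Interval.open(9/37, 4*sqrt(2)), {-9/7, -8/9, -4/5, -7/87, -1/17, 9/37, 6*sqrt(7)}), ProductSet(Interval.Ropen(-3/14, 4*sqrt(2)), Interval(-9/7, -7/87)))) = Union(ProductSet(Interval(-3/14, 4*sqrt(2)), Interval(-9/7, -7/87)), ProductSet(Interval(9/37, 4*sqrt(2)), {-9/7, -7/87, -1/17, 9/37, 6*sqrt(7)}), ProductSet(Interval.Lopen(9/37, 4*sqrt(2)), {-9/7, -8/9, -4/5, -7/87, -1/17, 9/37, 6*sqrt(7)}))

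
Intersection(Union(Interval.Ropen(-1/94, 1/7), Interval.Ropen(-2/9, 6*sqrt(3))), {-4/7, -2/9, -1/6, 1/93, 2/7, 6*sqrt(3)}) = {-2/9, -1/6, 1/93, 2/7}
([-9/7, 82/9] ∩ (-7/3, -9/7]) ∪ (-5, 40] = (-5, 40]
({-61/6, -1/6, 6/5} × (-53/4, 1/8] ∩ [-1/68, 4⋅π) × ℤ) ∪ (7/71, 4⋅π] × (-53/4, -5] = ({6/5} × {-13, -12, …, 0}) ∪ ((7/71, 4⋅π] × (-53/4, -5])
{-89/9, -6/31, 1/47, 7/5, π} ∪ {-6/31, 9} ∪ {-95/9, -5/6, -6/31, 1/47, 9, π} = {-95/9, -89/9, -5/6, -6/31, 1/47, 7/5, 9, π}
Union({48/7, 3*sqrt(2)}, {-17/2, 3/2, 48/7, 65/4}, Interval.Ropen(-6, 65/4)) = Union({-17/2}, Interval(-6, 65/4))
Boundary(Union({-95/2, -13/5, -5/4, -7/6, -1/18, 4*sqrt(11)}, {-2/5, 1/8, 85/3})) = {-95/2, -13/5, -5/4, -7/6, -2/5, -1/18, 1/8, 85/3, 4*sqrt(11)}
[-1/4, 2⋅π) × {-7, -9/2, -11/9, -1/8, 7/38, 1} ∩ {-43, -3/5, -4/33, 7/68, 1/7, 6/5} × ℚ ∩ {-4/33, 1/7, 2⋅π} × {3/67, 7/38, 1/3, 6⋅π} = {-4/33, 1/7} × {7/38}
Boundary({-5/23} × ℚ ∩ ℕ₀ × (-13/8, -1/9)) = ∅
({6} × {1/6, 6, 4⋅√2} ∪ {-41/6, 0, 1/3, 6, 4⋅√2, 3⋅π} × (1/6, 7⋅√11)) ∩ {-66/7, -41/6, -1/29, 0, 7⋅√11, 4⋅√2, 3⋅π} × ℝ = {-41/6, 0, 4⋅√2, 3⋅π} × (1/6, 7⋅√11)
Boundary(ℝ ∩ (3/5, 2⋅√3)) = {3/5, 2⋅√3}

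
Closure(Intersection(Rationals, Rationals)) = Reals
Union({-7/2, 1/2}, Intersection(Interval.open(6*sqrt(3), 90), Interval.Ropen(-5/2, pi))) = {-7/2, 1/2}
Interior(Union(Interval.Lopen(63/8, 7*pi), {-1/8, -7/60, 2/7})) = Interval.open(63/8, 7*pi)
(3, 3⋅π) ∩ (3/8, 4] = (3, 4]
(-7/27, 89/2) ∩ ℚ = ℚ ∩ (-7/27, 89/2)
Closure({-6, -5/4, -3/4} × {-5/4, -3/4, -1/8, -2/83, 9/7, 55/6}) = {-6, -5/4, -3/4} × {-5/4, -3/4, -1/8, -2/83, 9/7, 55/6}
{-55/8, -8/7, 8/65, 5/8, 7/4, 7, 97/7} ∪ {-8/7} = {-55/8, -8/7, 8/65, 5/8, 7/4, 7, 97/7}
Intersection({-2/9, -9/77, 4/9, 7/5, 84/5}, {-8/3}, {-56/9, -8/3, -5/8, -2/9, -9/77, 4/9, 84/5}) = EmptySet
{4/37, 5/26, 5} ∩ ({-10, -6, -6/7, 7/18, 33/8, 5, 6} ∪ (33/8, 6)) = {5}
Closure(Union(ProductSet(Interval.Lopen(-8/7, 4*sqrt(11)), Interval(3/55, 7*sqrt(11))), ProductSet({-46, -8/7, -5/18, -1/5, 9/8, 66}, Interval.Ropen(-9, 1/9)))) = Union(ProductSet({-46, -8/7, 66}, Interval(-9, 1/9)), ProductSet({-46, -8/7, -5/18, -1/5, 9/8, 66}, Interval.Ropen(-9, 1/9)), ProductSet(Interval(-8/7, 4*sqrt(11)), Interval(3/55, 7*sqrt(11))))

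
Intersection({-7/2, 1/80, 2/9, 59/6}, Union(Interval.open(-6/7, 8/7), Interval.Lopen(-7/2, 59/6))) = {1/80, 2/9, 59/6}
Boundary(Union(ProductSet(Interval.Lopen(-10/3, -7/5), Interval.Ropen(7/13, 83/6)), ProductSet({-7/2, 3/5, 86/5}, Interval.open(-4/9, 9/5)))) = Union(ProductSet({-10/3, -7/5}, Interval(7/13, 83/6)), ProductSet({-7/2, 3/5, 86/5}, Interval(-4/9, 9/5)), ProductSet(Interval(-10/3, -7/5), {7/13, 83/6}))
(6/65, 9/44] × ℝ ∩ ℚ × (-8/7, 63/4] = (ℚ ∩ (6/65, 9/44]) × (-8/7, 63/4]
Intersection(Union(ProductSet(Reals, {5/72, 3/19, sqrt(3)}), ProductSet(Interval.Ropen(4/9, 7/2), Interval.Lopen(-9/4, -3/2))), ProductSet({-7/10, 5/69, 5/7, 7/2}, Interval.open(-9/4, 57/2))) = Union(ProductSet({5/7}, Interval.Lopen(-9/4, -3/2)), ProductSet({-7/10, 5/69, 5/7, 7/2}, {5/72, 3/19, sqrt(3)}))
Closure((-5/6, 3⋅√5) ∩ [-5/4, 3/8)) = [-5/6, 3/8]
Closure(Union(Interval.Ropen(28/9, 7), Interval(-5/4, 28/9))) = Interval(-5/4, 7)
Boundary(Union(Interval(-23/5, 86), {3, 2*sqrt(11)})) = {-23/5, 86}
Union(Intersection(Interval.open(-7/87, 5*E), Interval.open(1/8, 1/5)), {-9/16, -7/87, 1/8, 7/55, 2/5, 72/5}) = Union({-9/16, -7/87, 2/5, 72/5}, Interval.Ropen(1/8, 1/5))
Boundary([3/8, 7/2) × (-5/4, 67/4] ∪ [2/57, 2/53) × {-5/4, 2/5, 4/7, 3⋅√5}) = ({3/8, 7/2} × [-5/4, 67/4]) ∪ ([3/8, 7/2] × {-5/4, 67/4}) ∪ ([2/57, 2/53] × {-5/4, 2/5, 4/7, 3⋅√5})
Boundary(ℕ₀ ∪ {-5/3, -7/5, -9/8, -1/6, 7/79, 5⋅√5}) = {-5/3, -7/5, -9/8, -1/6, 7/79, 5⋅√5} ∪ ℕ₀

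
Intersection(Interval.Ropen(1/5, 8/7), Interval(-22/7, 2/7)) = Interval(1/5, 2/7)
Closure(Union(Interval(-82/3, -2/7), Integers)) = Union(Integers, Interval(-82/3, -2/7))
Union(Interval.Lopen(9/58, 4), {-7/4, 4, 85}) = Union({-7/4, 85}, Interval.Lopen(9/58, 4))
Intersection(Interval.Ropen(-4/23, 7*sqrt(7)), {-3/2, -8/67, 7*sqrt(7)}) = {-8/67}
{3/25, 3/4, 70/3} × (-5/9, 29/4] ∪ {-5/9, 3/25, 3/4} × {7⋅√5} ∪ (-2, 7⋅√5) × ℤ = ({3/25, 3/4, 70/3} × (-5/9, 29/4]) ∪ ({-5/9, 3/25, 3/4} × {7⋅√5}) ∪ ((-2, 7⋅√5) × ℤ)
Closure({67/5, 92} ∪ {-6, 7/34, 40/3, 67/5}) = {-6, 7/34, 40/3, 67/5, 92}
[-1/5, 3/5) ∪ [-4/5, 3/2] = [-4/5, 3/2]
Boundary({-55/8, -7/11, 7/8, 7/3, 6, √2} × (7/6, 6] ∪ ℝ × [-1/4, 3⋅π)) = ℝ × {-1/4, 3⋅π}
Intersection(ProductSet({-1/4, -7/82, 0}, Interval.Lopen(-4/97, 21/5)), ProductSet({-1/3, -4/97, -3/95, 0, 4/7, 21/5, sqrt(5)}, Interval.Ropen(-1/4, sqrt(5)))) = ProductSet({0}, Interval.open(-4/97, sqrt(5)))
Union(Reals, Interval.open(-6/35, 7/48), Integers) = Interval(-oo, oo)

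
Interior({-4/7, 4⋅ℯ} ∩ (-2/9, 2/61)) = ∅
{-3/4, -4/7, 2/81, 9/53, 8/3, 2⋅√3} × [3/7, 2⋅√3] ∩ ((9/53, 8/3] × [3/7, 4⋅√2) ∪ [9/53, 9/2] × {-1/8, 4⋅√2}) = {8/3} × [3/7, 2⋅√3]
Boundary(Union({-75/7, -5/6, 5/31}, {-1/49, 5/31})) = {-75/7, -5/6, -1/49, 5/31}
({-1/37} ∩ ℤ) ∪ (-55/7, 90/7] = (-55/7, 90/7]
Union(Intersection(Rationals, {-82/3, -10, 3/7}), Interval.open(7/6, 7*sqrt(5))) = Union({-82/3, -10, 3/7}, Interval.open(7/6, 7*sqrt(5)))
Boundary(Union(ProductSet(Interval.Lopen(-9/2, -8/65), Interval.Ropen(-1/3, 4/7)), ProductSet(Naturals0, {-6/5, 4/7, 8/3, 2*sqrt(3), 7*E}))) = Union(ProductSet({-9/2, -8/65}, Interval(-1/3, 4/7)), ProductSet(Interval(-9/2, -8/65), {-1/3, 4/7}), ProductSet(Union(Complement(Naturals0, Interval.open(-9/2, -8/65)), Naturals0), {-6/5, 4/7, 8/3, 2*sqrt(3), 7*E}))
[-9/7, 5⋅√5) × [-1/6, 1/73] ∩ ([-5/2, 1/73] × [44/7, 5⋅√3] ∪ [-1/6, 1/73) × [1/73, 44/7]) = [-1/6, 1/73) × {1/73}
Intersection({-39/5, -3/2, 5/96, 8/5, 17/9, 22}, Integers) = {22}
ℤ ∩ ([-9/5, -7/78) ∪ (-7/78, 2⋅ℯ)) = {-1} ∪ {0, 1, …, 5}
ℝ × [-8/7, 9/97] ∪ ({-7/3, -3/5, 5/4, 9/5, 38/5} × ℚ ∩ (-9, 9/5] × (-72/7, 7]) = (ℝ × [-8/7, 9/97]) ∪ ({-7/3, -3/5, 5/4, 9/5} × (ℚ ∩ (-72/7, 7]))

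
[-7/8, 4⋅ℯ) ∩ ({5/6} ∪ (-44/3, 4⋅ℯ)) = [-7/8, 4⋅ℯ)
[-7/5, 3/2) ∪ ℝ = (-∞, ∞)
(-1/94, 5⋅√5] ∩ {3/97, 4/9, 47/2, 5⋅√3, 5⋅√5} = {3/97, 4/9, 5⋅√3, 5⋅√5}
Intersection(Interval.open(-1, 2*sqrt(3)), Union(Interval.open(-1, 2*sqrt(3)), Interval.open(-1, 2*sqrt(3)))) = Interval.open(-1, 2*sqrt(3))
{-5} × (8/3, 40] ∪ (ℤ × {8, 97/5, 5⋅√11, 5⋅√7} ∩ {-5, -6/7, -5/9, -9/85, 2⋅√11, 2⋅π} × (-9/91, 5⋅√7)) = {-5} × (8/3, 40]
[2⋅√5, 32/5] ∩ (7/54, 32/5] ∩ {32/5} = {32/5}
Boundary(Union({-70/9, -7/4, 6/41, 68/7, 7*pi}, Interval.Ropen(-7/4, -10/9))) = {-70/9, -7/4, -10/9, 6/41, 68/7, 7*pi}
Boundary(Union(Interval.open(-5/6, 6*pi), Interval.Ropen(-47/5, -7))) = {-47/5, -7, -5/6, 6*pi}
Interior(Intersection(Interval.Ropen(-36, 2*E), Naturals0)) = EmptySet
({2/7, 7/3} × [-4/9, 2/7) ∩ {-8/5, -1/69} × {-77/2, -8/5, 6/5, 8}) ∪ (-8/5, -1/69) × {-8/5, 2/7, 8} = (-8/5, -1/69) × {-8/5, 2/7, 8}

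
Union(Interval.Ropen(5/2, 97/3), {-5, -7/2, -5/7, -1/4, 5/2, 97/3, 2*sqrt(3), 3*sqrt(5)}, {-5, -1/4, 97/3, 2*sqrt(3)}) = Union({-5, -7/2, -5/7, -1/4}, Interval(5/2, 97/3))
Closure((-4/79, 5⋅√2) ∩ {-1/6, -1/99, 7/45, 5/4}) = {-1/99, 7/45, 5/4}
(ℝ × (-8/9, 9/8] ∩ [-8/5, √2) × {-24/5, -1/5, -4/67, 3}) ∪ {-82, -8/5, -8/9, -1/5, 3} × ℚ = ({-82, -8/5, -8/9, -1/5, 3} × ℚ) ∪ ([-8/5, √2) × {-1/5, -4/67})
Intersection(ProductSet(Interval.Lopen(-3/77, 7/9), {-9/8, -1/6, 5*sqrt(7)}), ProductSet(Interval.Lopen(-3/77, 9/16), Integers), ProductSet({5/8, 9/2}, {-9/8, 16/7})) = EmptySet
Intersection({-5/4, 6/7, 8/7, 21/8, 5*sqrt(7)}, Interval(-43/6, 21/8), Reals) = {-5/4, 6/7, 8/7, 21/8}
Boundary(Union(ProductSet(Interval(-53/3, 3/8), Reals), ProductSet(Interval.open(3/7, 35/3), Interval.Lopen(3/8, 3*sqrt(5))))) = Union(ProductSet({-53/3, 3/8}, Interval(-oo, oo)), ProductSet({3/7, 35/3}, Interval(3/8, 3*sqrt(5))), ProductSet(Interval(3/7, 35/3), {3/8, 3*sqrt(5)}))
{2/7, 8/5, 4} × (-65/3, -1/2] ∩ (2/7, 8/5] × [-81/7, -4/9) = {8/5} × [-81/7, -1/2]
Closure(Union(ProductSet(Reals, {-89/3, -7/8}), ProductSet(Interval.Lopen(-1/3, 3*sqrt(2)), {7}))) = Union(ProductSet(Interval(-1/3, 3*sqrt(2)), {7}), ProductSet(Reals, {-89/3, -7/8}))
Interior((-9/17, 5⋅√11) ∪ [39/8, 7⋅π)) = (-9/17, 7⋅π)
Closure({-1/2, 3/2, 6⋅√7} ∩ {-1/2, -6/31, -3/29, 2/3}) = {-1/2}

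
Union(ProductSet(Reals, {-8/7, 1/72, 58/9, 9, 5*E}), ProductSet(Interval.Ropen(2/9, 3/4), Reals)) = Union(ProductSet(Interval.Ropen(2/9, 3/4), Reals), ProductSet(Reals, {-8/7, 1/72, 58/9, 9, 5*E}))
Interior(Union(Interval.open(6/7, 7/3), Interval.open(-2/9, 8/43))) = Union(Interval.open(-2/9, 8/43), Interval.open(6/7, 7/3))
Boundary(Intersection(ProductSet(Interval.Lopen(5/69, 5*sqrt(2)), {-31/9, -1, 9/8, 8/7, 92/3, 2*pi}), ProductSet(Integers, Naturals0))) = EmptySet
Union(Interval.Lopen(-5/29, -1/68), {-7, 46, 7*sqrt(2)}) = Union({-7, 46, 7*sqrt(2)}, Interval.Lopen(-5/29, -1/68))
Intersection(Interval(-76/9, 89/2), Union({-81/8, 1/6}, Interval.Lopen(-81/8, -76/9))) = {-76/9, 1/6}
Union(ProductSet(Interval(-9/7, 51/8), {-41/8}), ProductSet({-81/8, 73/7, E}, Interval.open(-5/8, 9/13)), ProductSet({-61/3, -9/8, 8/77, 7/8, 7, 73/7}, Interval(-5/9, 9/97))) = Union(ProductSet({-81/8, 73/7, E}, Interval.open(-5/8, 9/13)), ProductSet({-61/3, -9/8, 8/77, 7/8, 7, 73/7}, Interval(-5/9, 9/97)), ProductSet(Interval(-9/7, 51/8), {-41/8}))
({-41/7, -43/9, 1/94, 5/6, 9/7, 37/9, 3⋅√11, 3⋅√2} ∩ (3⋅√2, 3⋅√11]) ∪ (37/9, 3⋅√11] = (37/9, 3⋅√11]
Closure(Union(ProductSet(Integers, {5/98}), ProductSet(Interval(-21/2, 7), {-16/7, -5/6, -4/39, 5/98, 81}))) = Union(ProductSet(Integers, {5/98}), ProductSet(Interval(-21/2, 7), {-16/7, -5/6, -4/39, 5/98, 81}))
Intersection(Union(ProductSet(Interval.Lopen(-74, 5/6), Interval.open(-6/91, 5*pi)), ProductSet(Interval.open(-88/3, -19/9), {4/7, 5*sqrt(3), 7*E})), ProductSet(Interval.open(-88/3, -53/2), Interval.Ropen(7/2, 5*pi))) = ProductSet(Interval.open(-88/3, -53/2), Interval.Ropen(7/2, 5*pi))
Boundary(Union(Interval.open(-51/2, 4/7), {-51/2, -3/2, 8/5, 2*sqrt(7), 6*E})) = {-51/2, 4/7, 8/5, 2*sqrt(7), 6*E}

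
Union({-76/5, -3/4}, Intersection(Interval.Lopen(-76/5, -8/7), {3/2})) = {-76/5, -3/4}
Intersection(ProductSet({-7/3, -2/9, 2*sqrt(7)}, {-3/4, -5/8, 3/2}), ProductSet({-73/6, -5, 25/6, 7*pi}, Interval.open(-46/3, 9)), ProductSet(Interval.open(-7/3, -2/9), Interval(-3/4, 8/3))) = EmptySet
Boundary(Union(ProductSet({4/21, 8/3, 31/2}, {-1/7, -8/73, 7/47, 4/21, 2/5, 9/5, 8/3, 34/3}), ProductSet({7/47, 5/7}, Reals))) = Union(ProductSet({7/47, 5/7}, Reals), ProductSet({4/21, 8/3, 31/2}, {-1/7, -8/73, 7/47, 4/21, 2/5, 9/5, 8/3, 34/3}))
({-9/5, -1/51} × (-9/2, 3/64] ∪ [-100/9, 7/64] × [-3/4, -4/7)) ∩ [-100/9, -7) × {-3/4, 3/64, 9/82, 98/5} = [-100/9, -7) × {-3/4}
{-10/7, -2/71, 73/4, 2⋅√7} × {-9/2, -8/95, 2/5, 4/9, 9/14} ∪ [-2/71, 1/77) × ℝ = ([-2/71, 1/77) × ℝ) ∪ ({-10/7, -2/71, 73/4, 2⋅√7} × {-9/2, -8/95, 2/5, 4/9, 9/14})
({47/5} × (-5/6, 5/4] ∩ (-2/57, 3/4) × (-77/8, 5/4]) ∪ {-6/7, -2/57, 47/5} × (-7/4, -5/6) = {-6/7, -2/57, 47/5} × (-7/4, -5/6)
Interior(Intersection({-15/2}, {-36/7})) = EmptySet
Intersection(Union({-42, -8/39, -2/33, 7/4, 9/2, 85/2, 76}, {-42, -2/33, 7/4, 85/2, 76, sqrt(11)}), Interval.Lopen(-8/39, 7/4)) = {-2/33, 7/4}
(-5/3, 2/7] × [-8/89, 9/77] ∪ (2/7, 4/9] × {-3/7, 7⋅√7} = ((-5/3, 2/7] × [-8/89, 9/77]) ∪ ((2/7, 4/9] × {-3/7, 7⋅√7})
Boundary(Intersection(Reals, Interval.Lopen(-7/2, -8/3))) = {-7/2, -8/3}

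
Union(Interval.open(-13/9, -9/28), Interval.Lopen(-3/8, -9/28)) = Interval.Lopen(-13/9, -9/28)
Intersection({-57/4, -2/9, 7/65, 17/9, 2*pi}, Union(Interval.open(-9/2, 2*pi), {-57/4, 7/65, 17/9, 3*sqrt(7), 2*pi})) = {-57/4, -2/9, 7/65, 17/9, 2*pi}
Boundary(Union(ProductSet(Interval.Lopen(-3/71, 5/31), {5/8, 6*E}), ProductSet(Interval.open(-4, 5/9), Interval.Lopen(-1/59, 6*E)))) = Union(ProductSet({-4, 5/9}, Interval(-1/59, 6*E)), ProductSet(Interval(-4, 5/9), {-1/59, 6*E}))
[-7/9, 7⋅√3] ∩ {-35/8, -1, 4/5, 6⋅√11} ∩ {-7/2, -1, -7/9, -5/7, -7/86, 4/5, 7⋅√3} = {4/5}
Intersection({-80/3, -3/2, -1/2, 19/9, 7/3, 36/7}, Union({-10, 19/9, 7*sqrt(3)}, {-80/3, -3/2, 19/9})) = {-80/3, -3/2, 19/9}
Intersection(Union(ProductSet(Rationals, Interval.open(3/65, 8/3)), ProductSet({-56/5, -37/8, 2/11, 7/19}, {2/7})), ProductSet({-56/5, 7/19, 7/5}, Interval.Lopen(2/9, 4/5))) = ProductSet({-56/5, 7/19, 7/5}, Interval.Lopen(2/9, 4/5))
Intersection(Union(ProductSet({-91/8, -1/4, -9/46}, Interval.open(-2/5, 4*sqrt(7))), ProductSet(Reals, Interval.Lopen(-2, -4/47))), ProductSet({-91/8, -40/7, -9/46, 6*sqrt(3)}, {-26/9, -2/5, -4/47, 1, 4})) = Union(ProductSet({-91/8, -9/46}, {-4/47, 1, 4}), ProductSet({-91/8, -40/7, -9/46, 6*sqrt(3)}, {-2/5, -4/47}))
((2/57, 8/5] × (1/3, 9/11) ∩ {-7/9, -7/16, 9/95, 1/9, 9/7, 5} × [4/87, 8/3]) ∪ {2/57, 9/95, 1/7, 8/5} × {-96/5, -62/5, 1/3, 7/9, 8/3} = ({9/95, 1/9, 9/7} × (1/3, 9/11)) ∪ ({2/57, 9/95, 1/7, 8/5} × {-96/5, -62/5, 1/3, 7/9, 8/3})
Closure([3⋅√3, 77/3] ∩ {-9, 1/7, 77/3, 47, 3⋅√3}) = {77/3, 3⋅√3}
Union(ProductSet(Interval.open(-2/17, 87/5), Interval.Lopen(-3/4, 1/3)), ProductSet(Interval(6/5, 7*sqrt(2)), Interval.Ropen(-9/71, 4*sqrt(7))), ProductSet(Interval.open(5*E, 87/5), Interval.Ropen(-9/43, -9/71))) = Union(ProductSet(Interval.open(-2/17, 87/5), Interval.Lopen(-3/4, 1/3)), ProductSet(Interval(6/5, 7*sqrt(2)), Interval.Ropen(-9/71, 4*sqrt(7))))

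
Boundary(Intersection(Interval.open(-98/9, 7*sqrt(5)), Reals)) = {-98/9, 7*sqrt(5)}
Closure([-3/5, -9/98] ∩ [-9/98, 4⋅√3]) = {-9/98}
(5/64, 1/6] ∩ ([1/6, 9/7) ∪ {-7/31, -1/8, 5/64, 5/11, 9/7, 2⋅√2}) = {1/6}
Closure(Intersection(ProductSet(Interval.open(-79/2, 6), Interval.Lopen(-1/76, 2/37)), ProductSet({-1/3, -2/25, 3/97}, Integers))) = ProductSet({-1/3, -2/25, 3/97}, Range(0, 1, 1))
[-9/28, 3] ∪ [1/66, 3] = [-9/28, 3]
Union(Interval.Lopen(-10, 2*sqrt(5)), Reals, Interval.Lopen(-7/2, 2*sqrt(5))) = Interval(-oo, oo)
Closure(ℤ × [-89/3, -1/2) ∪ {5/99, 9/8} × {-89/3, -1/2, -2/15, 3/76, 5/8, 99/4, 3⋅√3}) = (ℤ × [-89/3, -1/2]) ∪ ({5/99, 9/8} × {-89/3, -1/2, -2/15, 3/76, 5/8, 99/4, 3⋅√3})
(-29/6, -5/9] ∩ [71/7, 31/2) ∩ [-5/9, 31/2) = ∅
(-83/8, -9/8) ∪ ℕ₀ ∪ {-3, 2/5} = (-83/8, -9/8) ∪ ℕ₀ ∪ {2/5}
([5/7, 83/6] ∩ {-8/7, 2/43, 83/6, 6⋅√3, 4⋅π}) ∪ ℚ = ℚ ∪ {6⋅√3, 4⋅π}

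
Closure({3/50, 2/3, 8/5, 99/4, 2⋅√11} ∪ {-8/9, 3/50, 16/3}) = {-8/9, 3/50, 2/3, 8/5, 16/3, 99/4, 2⋅√11}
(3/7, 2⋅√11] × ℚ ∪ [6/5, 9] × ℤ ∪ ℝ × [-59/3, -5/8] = ([6/5, 9] × ℤ) ∪ (ℝ × [-59/3, -5/8]) ∪ ((3/7, 2⋅√11] × ℚ)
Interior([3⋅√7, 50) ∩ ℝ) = (3⋅√7, 50)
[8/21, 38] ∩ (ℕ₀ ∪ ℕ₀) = {1, 2, …, 38}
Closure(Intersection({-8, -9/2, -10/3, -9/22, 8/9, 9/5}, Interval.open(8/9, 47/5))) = {9/5}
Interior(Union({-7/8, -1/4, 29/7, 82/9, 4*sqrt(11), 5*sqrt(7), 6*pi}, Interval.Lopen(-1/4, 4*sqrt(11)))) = Interval.open(-1/4, 4*sqrt(11))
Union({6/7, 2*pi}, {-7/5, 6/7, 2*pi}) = {-7/5, 6/7, 2*pi}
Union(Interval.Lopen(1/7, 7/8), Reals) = Interval(-oo, oo)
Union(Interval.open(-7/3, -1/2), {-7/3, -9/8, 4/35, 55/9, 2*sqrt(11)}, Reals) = Interval(-oo, oo)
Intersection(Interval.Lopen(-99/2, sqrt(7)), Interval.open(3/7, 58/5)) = Interval.Lopen(3/7, sqrt(7))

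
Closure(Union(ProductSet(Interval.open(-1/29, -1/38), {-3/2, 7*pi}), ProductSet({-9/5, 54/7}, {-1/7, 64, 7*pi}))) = Union(ProductSet({-9/5, 54/7}, {-1/7, 64, 7*pi}), ProductSet(Interval(-1/29, -1/38), {-3/2, 7*pi}))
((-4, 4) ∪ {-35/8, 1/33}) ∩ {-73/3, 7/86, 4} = {7/86}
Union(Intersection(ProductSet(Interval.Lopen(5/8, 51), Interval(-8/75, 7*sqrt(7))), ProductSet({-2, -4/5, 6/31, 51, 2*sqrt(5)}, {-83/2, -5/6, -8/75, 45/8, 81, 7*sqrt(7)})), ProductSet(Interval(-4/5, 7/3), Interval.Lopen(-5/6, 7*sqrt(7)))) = Union(ProductSet({51, 2*sqrt(5)}, {-8/75, 45/8, 7*sqrt(7)}), ProductSet(Interval(-4/5, 7/3), Interval.Lopen(-5/6, 7*sqrt(7))))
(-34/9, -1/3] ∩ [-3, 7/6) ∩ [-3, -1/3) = [-3, -1/3)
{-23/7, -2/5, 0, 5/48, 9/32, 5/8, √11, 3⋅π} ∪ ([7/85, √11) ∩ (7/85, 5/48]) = {-23/7, -2/5, 0, 9/32, 5/8, √11, 3⋅π} ∪ (7/85, 5/48]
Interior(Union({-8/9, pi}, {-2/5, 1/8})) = EmptySet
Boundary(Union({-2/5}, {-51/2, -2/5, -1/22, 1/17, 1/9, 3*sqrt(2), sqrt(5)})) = {-51/2, -2/5, -1/22, 1/17, 1/9, 3*sqrt(2), sqrt(5)}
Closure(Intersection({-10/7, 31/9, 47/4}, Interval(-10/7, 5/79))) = {-10/7}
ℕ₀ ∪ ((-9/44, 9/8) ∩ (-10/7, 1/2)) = (-9/44, 1/2) ∪ ℕ₀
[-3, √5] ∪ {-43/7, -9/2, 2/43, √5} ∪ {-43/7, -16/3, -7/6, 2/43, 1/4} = {-43/7, -16/3, -9/2} ∪ [-3, √5]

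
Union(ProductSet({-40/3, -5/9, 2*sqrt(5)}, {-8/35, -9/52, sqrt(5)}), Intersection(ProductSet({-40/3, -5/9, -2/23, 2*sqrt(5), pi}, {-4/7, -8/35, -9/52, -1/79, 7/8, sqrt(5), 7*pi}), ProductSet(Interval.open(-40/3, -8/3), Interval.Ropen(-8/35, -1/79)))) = ProductSet({-40/3, -5/9, 2*sqrt(5)}, {-8/35, -9/52, sqrt(5)})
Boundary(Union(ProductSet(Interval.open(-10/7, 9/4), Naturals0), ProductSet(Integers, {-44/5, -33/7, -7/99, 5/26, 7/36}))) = Union(ProductSet(Integers, {-44/5, -33/7, -7/99, 5/26, 7/36}), ProductSet(Interval(-10/7, 9/4), Naturals0))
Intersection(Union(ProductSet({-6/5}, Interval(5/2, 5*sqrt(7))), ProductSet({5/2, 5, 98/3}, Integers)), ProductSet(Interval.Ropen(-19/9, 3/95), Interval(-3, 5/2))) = ProductSet({-6/5}, {5/2})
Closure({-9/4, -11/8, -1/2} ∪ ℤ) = ℤ ∪ {-9/4, -11/8, -1/2}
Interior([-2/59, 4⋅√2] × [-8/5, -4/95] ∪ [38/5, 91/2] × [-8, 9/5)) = ((38/5, 91/2) × (-8, 9/5)) ∪ ((-2/59, 4⋅√2) × (-8/5, -4/95))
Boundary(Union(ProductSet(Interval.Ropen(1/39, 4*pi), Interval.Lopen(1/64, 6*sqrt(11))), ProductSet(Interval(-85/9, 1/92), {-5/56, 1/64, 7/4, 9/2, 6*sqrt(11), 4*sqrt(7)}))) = Union(ProductSet({1/39, 4*pi}, Interval(1/64, 6*sqrt(11))), ProductSet(Interval(-85/9, 1/92), {-5/56, 1/64, 7/4, 9/2, 6*sqrt(11), 4*sqrt(7)}), ProductSet(Interval(1/39, 4*pi), {1/64, 6*sqrt(11)}))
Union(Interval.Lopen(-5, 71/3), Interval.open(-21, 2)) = Interval.Lopen(-21, 71/3)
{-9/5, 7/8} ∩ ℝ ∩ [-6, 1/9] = {-9/5}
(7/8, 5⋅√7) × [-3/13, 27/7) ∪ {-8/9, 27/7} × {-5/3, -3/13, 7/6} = ({-8/9, 27/7} × {-5/3, -3/13, 7/6}) ∪ ((7/8, 5⋅√7) × [-3/13, 27/7))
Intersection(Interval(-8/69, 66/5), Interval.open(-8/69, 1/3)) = Interval.open(-8/69, 1/3)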